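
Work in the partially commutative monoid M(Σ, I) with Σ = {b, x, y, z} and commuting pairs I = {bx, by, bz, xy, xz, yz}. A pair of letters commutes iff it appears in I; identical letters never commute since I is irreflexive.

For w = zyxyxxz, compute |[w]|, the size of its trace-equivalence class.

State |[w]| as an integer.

210

0(z) covers ∅
1(y) covers ∅
2(x) covers ∅
3(y) covers 1:y
4(x) covers 2:x
5(x) covers 4:x
6(z) covers 0:z
floor of heap: 0:z, 1:y, 2:x
completions by unplaced set U, small U first (add the entries for U minus each lowest piece of U):
  |U|=1: {3}:1  {5}:1  {6}:1
  |U|=2: {0,6}:1  {1,3}:1  {3,5}:2  {3,6}:2  {4,5}:1  {5,6}:2
  |U|=3: {0,3,6}:3  {0,5,6}:3  {1,3,5}:3  {1,3,6}:3  {2,4,5}:1  {3,4,5}:3  {3,5,6}:6  {4,5,6}:3
  |U|=4: {0,1,3,6}:6  {0,3,5,6}:12  {0,4,5,6}:6  {1,3,4,5}:6  {1,3,5,6}:12  {2,3,4,5}:4  {2,4,5,6}:4  {3,4,5,6}:12
  |U|=5: {0,1,3,5,6}:30  {0,2,4,5,6}:10  {0,3,4,5,6}:30  {1,2,3,4,5}:10  {1,3,4,5,6}:30  {2,3,4,5,6}:20
  start at 0(z): 60
  start at 1(y): 60
  start at 2(x): 90
sum over floor = 210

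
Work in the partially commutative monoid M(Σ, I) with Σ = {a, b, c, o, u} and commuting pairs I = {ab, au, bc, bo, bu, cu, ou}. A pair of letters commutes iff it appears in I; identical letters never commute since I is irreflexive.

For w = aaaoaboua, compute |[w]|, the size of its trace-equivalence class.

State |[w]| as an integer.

72

piece 0:a — minimal
piece 1:a rests on {0:a}
piece 2:a rests on {1:a}
piece 3:o rests on {2:a}
piece 4:a rests on {3:o}
piece 5:b — minimal
piece 6:o rests on {4:a}
piece 7:u — minimal
piece 8:a rests on {6:o}
minimal pieces: {0:a, 5:b, 7:u}
ways to finish when only these pieces remain (= sum over removing one remaining piece with nothing left below it):
  1 left: {5}→1  {7}→1  {8}→1
  2 left: {5,7}→2  {5,8}→2  {6,8}→1  {7,8}→2
  3 left: {4,6,8}→1  {5,6,8}→3  {5,7,8}→6  {6,7,8}→3
  4 left: {3,4,6,8}→1  {4,5,6,8}→4  {4,6,7,8}→4  {5,6,7,8}→12
  5 left: {2,3,4,6,8}→1  {3,4,5,6,8}→5  {3,4,6,7,8}→5  {4,5,6,7,8}→20
  6 left: {1,2,3,4,6,8}→1  {2,3,4,5,6,8}→6  {2,3,4,6,7,8}→6  {3,4,5,6,7,8}→30
  7 left: {0,1,2,3,4,6,8}→1  {1,2,3,4,5,6,8}→7  {1,2,3,4,6,7,8}→7  {2,3,4,5,6,7,8}→42
  placing 0:a first → 56 extensions
  placing 5:b first → 8 extensions
  placing 7:u first → 8 extensions
total linear extensions = 72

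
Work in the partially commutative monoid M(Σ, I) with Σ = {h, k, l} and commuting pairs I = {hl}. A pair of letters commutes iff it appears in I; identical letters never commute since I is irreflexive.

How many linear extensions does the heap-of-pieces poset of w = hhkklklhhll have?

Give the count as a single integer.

piece 0:h — minimal
piece 1:h rests on {0:h}
piece 2:k rests on {1:h}
piece 3:k rests on {2:k}
piece 4:l rests on {3:k}
piece 5:k rests on {4:l}
piece 6:l rests on {5:k}
piece 7:h rests on {5:k}
piece 8:h rests on {7:h}
piece 9:l rests on {6:l}
piece 10:l rests on {9:l}
minimal pieces: {0:h}
ways to finish when only these pieces remain (= sum over removing one remaining piece with nothing left below it):
  1 left: {8}→1  {10}→1
  2 left: {7,8}→1  {8,10}→2  {9,10}→1
  3 left: {6,9,10}→1  {7,8,10}→3  {8,9,10}→3
  4 left: {6,8,9,10}→4  {7,8,9,10}→6
  5 left: {6,7,8,9,10}→10
  6 left: {5,6,7,8,9,10}→10
  7 left: {4,5,6,7,8,9,10}→10
  8 left: {3,4,5,6,7,8,9,10}→10
  9 left: {2,3,4,5,6,7,8,9,10}→10
  placing 0:h first → 10 extensions

10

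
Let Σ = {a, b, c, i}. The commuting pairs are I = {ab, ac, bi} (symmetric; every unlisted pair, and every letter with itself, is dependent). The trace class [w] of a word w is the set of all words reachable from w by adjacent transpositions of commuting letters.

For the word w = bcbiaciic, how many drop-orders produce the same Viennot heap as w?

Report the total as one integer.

5

#0=b has no predecessor
#1=c depends on [0:b]
#2=b depends on [1:c]
#3=i depends on [1:c]
#4=a depends on [3:i]
#5=c depends on [2:b, 3:i]
#6=i depends on [4:a, 5:c]
#7=i depends on [6:i]
#8=c depends on [7:i]
sources: [0:b]
N(rest) = Σ N(rest − s) over sources s of rest; N(one piece) = 1:
  size 1 → [8]=1
  size 2 → [7,8]=1
  size 3 → [6,7,8]=1
  size 4 → [4,6,7,8]=1  [5,6,7,8]=1
  size 5 → [2,5,6,7,8]=1  [4,5,6,7,8]=2
  size 6 → [2,4,5,6,7,8]=3  [3,4,5,6,7,8]=2
  size 7 → [2,3,4,5,6,7,8]=5
  first=0(b) contributes 5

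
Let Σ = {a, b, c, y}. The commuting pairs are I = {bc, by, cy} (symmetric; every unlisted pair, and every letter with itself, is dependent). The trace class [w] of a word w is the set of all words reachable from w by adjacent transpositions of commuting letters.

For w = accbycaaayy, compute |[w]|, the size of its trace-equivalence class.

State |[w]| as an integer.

20

0(a) covers ∅
1(c) covers 0:a
2(c) covers 1:c
3(b) covers 0:a
4(y) covers 0:a
5(c) covers 2:c
6(a) covers 3:b, 4:y, 5:c
7(a) covers 6:a
8(a) covers 7:a
9(y) covers 8:a
10(y) covers 9:y
floor of heap: 0:a
completions by unplaced set U, small U first (add the entries for U minus each lowest piece of U):
  |U|=1: {10}:1
  |U|=2: {9,10}:1
  |U|=3: {8,9,10}:1
  |U|=4: {7,8,9,10}:1
  |U|=5: {6,7,8,9,10}:1
  |U|=6: {3,6,7,8,9,10}:1  {4,6,7,8,9,10}:1  {5,6,7,8,9,10}:1
  |U|=7: {2,5,6,7,8,9,10}:1  {3,4,6,7,8,9,10}:2  {3,5,6,7,8,9,10}:2  {4,5,6,7,8,9,10}:2
  |U|=8: {1,2,5,6,7,8,9,10}:1  {2,3,5,6,7,8,9,10}:3  {2,4,5,6,7,8,9,10}:3  {3,4,5,6,7,8,9,10}:6
  |U|=9: {1,2,3,5,6,7,8,9,10}:4  {1,2,4,5,6,7,8,9,10}:4  {2,3,4,5,6,7,8,9,10}:12
  start at 0(a): 20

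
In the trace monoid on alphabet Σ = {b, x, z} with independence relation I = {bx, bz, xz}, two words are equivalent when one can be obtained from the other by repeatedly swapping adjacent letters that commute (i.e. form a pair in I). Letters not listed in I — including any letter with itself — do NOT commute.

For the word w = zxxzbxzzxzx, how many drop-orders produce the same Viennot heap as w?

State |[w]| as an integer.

drop 0:z onto floor
drop 1:x onto floor
drop 2:x onto {1:x}
drop 3:z onto {0:z}
drop 4:b onto floor
drop 5:x onto {2:x}
drop 6:z onto {3:z}
drop 7:z onto {6:z}
drop 8:x onto {5:x}
drop 9:z onto {7:z}
drop 10:x onto {8:x}
ground layer = {0:z, 1:x, 4:b}
drop-orders for the pieces not yet dropped (sum over which currently-grounded one goes next):
  1 to go: {4} 1  {9} 1  {10} 1
  2 to go: {4,9} 2  {4,10} 2  {7,9} 1  {8,10} 1  {9,10} 2
  3 to go: {4,7,9} 3  {4,8,10} 3  {4,9,10} 6  {5,8,10} 1  {6,7,9} 1  {7,9,10} 3  {8,9,10} 3
  4 to go: {2,5,8,10} 1  {3,6,7,9} 1  {4,5,8,10} 4  {4,6,7,9} 4  {4,7,9,10} 12  {4,8,9,10} 12  {5,8,9,10} 4  {6,7,9,10} 4  {7,8,9,10} 6
  5 to go: {0,3,6,7,9} 1  {1,2,5,8,10} 1  {2,4,5,8,10} 5  {2,5,8,9,10} 5  {3,4,6,7,9} 5  {3,6,7,9,10} 5  {4,5,8,9,10} 20  {4,6,7,9,10} 20  {4,7,8,9,10} 30  {5,7,8,9,10} 10  {6,7,8,9,10} 10
  6 to go: {0,3,4,6,7,9} 6  {0,3,6,7,9,10} 6  {1,2,4,5,8,10} 6  {1,2,5,8,9,10} 6  {2,4,5,8,9,10} 30  {2,5,7,8,9,10} 15  {3,4,6,7,9,10} 30  {3,6,7,8,9,10} 15  {4,5,7,8,9,10} 60  {4,6,7,8,9,10} 60  {5,6,7,8,9,10} 20
  7 to go: {0,3,4,6,7,9,10} 42  {0,3,6,7,8,9,10} 21  {1,2,4,5,8,9,10} 42  {1,2,5,7,8,9,10} 21  {2,4,5,7,8,9,10} 105  {2,5,6,7,8,9,10} 35  {3,4,6,7,8,9,10} 105  {3,5,6,7,8,9,10} 35  {4,5,6,7,8,9,10} 140
  8 to go: {0,3,4,6,7,8,9,10} 168  {0,3,5,6,7,8,9,10} 56  {1,2,4,5,7,8,9,10} 168  {1,2,5,6,7,8,9,10} 56  {2,3,5,6,7,8,9,10} 70  {2,4,5,6,7,8,9,10} 280  {3,4,5,6,7,8,9,10} 280
  9 to go: {0,2,3,5,6,7,8,9,10} 126  {0,3,4,5,6,7,8,9,10} 504  {1,2,3,5,6,7,8,9,10} 126  {1,2,4,5,6,7,8,9,10} 504  {2,3,4,5,6,7,8,9,10} 630
  if 0:z drops first: 1260 orders
  if 1:x drops first: 1260 orders
  if 4:b drops first: 252 orders
heap linearizations: 2772

2772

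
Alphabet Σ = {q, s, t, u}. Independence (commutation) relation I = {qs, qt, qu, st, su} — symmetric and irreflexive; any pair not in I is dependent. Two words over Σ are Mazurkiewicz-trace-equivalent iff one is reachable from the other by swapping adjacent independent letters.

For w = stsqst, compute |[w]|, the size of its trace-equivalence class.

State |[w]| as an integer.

0(s) covers ∅
1(t) covers ∅
2(s) covers 0:s
3(q) covers ∅
4(s) covers 2:s
5(t) covers 1:t
floor of heap: 0:s, 1:t, 3:q
completions by unplaced set U, small U first (add the entries for U minus each lowest piece of U):
  |U|=1: {3}:1  {4}:1  {5}:1
  |U|=2: {1,5}:1  {2,4}:1  {3,4}:2  {3,5}:2  {4,5}:2
  |U|=3: {0,2,4}:1  {1,3,5}:3  {1,4,5}:3  {2,3,4}:3  {2,4,5}:3  {3,4,5}:6
  |U|=4: {0,2,3,4}:4  {0,2,4,5}:4  {1,2,4,5}:6  {1,3,4,5}:12  {2,3,4,5}:12
  start at 0(s): 30
  start at 1(t): 20
  start at 3(q): 10
sum over floor = 60

60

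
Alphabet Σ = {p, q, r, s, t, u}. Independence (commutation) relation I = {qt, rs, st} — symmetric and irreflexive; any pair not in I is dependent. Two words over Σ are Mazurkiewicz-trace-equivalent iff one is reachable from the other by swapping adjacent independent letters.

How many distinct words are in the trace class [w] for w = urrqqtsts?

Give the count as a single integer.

piece 0:u — minimal
piece 1:r rests on {0:u}
piece 2:r rests on {1:r}
piece 3:q rests on {2:r}
piece 4:q rests on {3:q}
piece 5:t rests on {2:r}
piece 6:s rests on {4:q}
piece 7:t rests on {5:t}
piece 8:s rests on {6:s}
minimal pieces: {0:u}
ways to finish when only these pieces remain (= sum over removing one remaining piece with nothing left below it):
  1 left: {7}→1  {8}→1
  2 left: {5,7}→1  {6,8}→1  {7,8}→2
  3 left: {4,6,8}→1  {5,7,8}→3  {6,7,8}→3
  4 left: {3,4,6,8}→1  {4,6,7,8}→4  {5,6,7,8}→6
  5 left: {3,4,6,7,8}→5  {4,5,6,7,8}→10
  6 left: {3,4,5,6,7,8}→15
  7 left: {2,3,4,5,6,7,8}→15
  placing 0:u first → 15 extensions

15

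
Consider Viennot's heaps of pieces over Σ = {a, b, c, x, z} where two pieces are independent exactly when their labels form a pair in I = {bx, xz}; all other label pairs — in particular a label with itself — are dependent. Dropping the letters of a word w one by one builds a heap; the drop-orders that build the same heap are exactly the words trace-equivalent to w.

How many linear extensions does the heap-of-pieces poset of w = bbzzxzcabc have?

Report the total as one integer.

drop 0:b onto floor
drop 1:b onto {0:b}
drop 2:z onto {1:b}
drop 3:z onto {2:z}
drop 4:x onto floor
drop 5:z onto {3:z}
drop 6:c onto {4:x, 5:z}
drop 7:a onto {6:c}
drop 8:b onto {7:a}
drop 9:c onto {8:b}
ground layer = {0:b, 4:x}
drop-orders for the pieces not yet dropped (sum over which currently-grounded one goes next):
  1 to go: {9} 1
  2 to go: {8,9} 1
  3 to go: {7,8,9} 1
  4 to go: {6,7,8,9} 1
  5 to go: {4,6,7,8,9} 1  {5,6,7,8,9} 1
  6 to go: {3,5,6,7,8,9} 1  {4,5,6,7,8,9} 2
  7 to go: {2,3,5,6,7,8,9} 1  {3,4,5,6,7,8,9} 3
  8 to go: {1,2,3,5,6,7,8,9} 1  {2,3,4,5,6,7,8,9} 4
  if 0:b drops first: 5 orders
  if 4:x drops first: 1 orders
heap linearizations: 6

6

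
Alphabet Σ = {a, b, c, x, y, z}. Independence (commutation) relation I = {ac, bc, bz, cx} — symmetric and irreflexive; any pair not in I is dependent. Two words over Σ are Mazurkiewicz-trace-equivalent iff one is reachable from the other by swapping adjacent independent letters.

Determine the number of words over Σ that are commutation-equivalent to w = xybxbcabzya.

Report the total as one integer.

11

#0=x has no predecessor
#1=y depends on [0:x]
#2=b depends on [1:y]
#3=x depends on [2:b]
#4=b depends on [3:x]
#5=c depends on [1:y]
#6=a depends on [4:b]
#7=b depends on [6:a]
#8=z depends on [5:c, 6:a]
#9=y depends on [7:b, 8:z]
#10=a depends on [9:y]
sources: [0:x]
N(rest) = Σ N(rest − s) over sources s of rest; N(one piece) = 1:
  size 1 → [10]=1
  size 2 → [9,10]=1
  size 3 → [7,9,10]=1  [8,9,10]=1
  size 4 → [5,8,9,10]=1  [7,8,9,10]=2
  size 5 → [5,7,8,9,10]=3  [6,7,8,9,10]=2
  size 6 → [4,6,7,8,9,10]=2  [5,6,7,8,9,10]=5
  size 7 → [3,4,6,7,8,9,10]=2  [4,5,6,7,8,9,10]=7
  size 8 → [2,3,4,6,7,8,9,10]=2  [3,4,5,6,7,8,9,10]=9
  size 9 → [2,3,4,5,6,7,8,9,10]=11
  first=0(x) contributes 11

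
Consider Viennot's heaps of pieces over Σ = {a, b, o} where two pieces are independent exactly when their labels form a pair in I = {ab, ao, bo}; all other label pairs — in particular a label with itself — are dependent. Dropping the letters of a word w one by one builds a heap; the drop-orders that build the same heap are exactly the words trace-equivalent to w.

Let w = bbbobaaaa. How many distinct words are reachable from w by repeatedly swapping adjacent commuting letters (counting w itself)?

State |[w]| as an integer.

piece 0:b — minimal
piece 1:b rests on {0:b}
piece 2:b rests on {1:b}
piece 3:o — minimal
piece 4:b rests on {2:b}
piece 5:a — minimal
piece 6:a rests on {5:a}
piece 7:a rests on {6:a}
piece 8:a rests on {7:a}
minimal pieces: {0:b, 3:o, 5:a}
ways to finish when only these pieces remain (= sum over removing one remaining piece with nothing left below it):
  1 left: {3}→1  {4}→1  {8}→1
  2 left: {2,4}→1  {3,4}→2  {3,8}→2  {4,8}→2  {7,8}→1
  3 left: {1,2,4}→1  {2,3,4}→3  {2,4,8}→3  {3,4,8}→6  {3,7,8}→3  {4,7,8}→3  {6,7,8}→1
  4 left: {0,1,2,4}→1  {1,2,3,4}→4  {1,2,4,8}→4  {2,3,4,8}→12  {2,4,7,8}→6  {3,4,7,8}→12  {3,6,7,8}→4  {4,6,7,8}→4  {5,6,7,8}→1
  5 left: {0,1,2,3,4}→5  {0,1,2,4,8}→5  {1,2,3,4,8}→20  {1,2,4,7,8}→10  {2,3,4,7,8}→30  {2,4,6,7,8}→10  {3,4,6,7,8}→20  {3,5,6,7,8}→5  {4,5,6,7,8}→5
  6 left: {0,1,2,3,4,8}→30  {0,1,2,4,7,8}→15  {1,2,3,4,7,8}→60  {1,2,4,6,7,8}→20  {2,3,4,6,7,8}→60  {2,4,5,6,7,8}→15  {3,4,5,6,7,8}→30
  7 left: {0,1,2,3,4,7,8}→105  {0,1,2,4,6,7,8}→35  {1,2,3,4,6,7,8}→140  {1,2,4,5,6,7,8}→35  {2,3,4,5,6,7,8}→105
  placing 0:b first → 280 extensions
  placing 3:o first → 70 extensions
  placing 5:a first → 280 extensions
total linear extensions = 630

630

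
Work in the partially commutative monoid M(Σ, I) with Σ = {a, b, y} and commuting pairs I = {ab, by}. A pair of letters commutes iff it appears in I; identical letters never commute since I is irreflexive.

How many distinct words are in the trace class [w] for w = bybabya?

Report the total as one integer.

35

piece 0:b — minimal
piece 1:y — minimal
piece 2:b rests on {0:b}
piece 3:a rests on {1:y}
piece 4:b rests on {2:b}
piece 5:y rests on {3:a}
piece 6:a rests on {5:y}
minimal pieces: {0:b, 1:y}
ways to finish when only these pieces remain (= sum over removing one remaining piece with nothing left below it):
  1 left: {4}→1  {6}→1
  2 left: {2,4}→1  {4,6}→2  {5,6}→1
  3 left: {0,2,4}→1  {2,4,6}→3  {3,5,6}→1  {4,5,6}→3
  4 left: {0,2,4,6}→4  {1,3,5,6}→1  {2,4,5,6}→6  {3,4,5,6}→4
  5 left: {0,2,4,5,6}→10  {1,3,4,5,6}→5  {2,3,4,5,6}→10
  placing 0:b first → 15 extensions
  placing 1:y first → 20 extensions
total linear extensions = 35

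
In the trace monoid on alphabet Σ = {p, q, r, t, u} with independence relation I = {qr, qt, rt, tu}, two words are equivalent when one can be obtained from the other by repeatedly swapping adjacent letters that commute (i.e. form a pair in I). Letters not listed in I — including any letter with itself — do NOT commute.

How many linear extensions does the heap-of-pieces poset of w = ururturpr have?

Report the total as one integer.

7

drop 0:u onto floor
drop 1:r onto {0:u}
drop 2:u onto {1:r}
drop 3:r onto {2:u}
drop 4:t onto floor
drop 5:u onto {3:r}
drop 6:r onto {5:u}
drop 7:p onto {4:t, 6:r}
drop 8:r onto {7:p}
ground layer = {0:u, 4:t}
drop-orders for the pieces not yet dropped (sum over which currently-grounded one goes next):
  1 to go: {8} 1
  2 to go: {7,8} 1
  3 to go: {4,7,8} 1  {6,7,8} 1
  4 to go: {4,6,7,8} 2  {5,6,7,8} 1
  5 to go: {3,5,6,7,8} 1  {4,5,6,7,8} 3
  6 to go: {2,3,5,6,7,8} 1  {3,4,5,6,7,8} 4
  7 to go: {1,2,3,5,6,7,8} 1  {2,3,4,5,6,7,8} 5
  if 0:u drops first: 6 orders
  if 4:t drops first: 1 orders
heap linearizations: 7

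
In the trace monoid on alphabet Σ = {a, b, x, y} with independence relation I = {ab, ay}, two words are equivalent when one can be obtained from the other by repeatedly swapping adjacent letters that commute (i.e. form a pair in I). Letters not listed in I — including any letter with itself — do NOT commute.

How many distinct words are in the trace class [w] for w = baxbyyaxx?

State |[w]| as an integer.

8

0(b) covers ∅
1(a) covers ∅
2(x) covers 0:b, 1:a
3(b) covers 2:x
4(y) covers 3:b
5(y) covers 4:y
6(a) covers 2:x
7(x) covers 5:y, 6:a
8(x) covers 7:x
floor of heap: 0:b, 1:a
completions by unplaced set U, small U first (add the entries for U minus each lowest piece of U):
  |U|=1: {8}:1
  |U|=2: {7,8}:1
  |U|=3: {5,7,8}:1  {6,7,8}:1
  |U|=4: {4,5,7,8}:1  {5,6,7,8}:2
  |U|=5: {3,4,5,7,8}:1  {4,5,6,7,8}:3
  |U|=6: {3,4,5,6,7,8}:4
  |U|=7: {2,3,4,5,6,7,8}:4
  start at 0(b): 4
  start at 1(a): 4
sum over floor = 8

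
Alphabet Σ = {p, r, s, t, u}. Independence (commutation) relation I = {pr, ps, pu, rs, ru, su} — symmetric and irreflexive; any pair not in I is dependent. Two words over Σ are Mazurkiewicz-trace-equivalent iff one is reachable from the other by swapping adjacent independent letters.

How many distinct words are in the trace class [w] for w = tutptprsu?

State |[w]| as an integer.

24

piece 0:t — minimal
piece 1:u rests on {0:t}
piece 2:t rests on {1:u}
piece 3:p rests on {2:t}
piece 4:t rests on {3:p}
piece 5:p rests on {4:t}
piece 6:r rests on {4:t}
piece 7:s rests on {4:t}
piece 8:u rests on {4:t}
minimal pieces: {0:t}
ways to finish when only these pieces remain (= sum over removing one remaining piece with nothing left below it):
  1 left: {5}→1  {6}→1  {7}→1  {8}→1
  2 left: {5,6}→2  {5,7}→2  {5,8}→2  {6,7}→2  {6,8}→2  {7,8}→2
  3 left: {5,6,7}→6  {5,6,8}→6  {5,7,8}→6  {6,7,8}→6
  4 left: {5,6,7,8}→24
  5 left: {4,5,6,7,8}→24
  6 left: {3,4,5,6,7,8}→24
  7 left: {2,3,4,5,6,7,8}→24
  placing 0:t first → 24 extensions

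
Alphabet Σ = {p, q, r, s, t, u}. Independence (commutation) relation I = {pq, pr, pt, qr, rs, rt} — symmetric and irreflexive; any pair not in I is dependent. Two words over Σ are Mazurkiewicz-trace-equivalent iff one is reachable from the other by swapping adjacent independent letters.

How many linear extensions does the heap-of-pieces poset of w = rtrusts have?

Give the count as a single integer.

3

drop 0:r onto floor
drop 1:t onto floor
drop 2:r onto {0:r}
drop 3:u onto {1:t, 2:r}
drop 4:s onto {3:u}
drop 5:t onto {4:s}
drop 6:s onto {5:t}
ground layer = {0:r, 1:t}
drop-orders for the pieces not yet dropped (sum over which currently-grounded one goes next):
  1 to go: {6} 1
  2 to go: {5,6} 1
  3 to go: {4,5,6} 1
  4 to go: {3,4,5,6} 1
  5 to go: {1,3,4,5,6} 1  {2,3,4,5,6} 1
  if 0:r drops first: 2 orders
  if 1:t drops first: 1 orders
heap linearizations: 3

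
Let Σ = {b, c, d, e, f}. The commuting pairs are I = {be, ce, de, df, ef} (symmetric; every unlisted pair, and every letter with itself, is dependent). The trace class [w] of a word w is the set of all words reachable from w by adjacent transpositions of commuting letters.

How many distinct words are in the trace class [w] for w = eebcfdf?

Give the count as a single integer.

piece 0:e — minimal
piece 1:e rests on {0:e}
piece 2:b — minimal
piece 3:c rests on {2:b}
piece 4:f rests on {3:c}
piece 5:d rests on {3:c}
piece 6:f rests on {4:f}
minimal pieces: {0:e, 2:b}
ways to finish when only these pieces remain (= sum over removing one remaining piece with nothing left below it):
  1 left: {1}→1  {5}→1  {6}→1
  2 left: {0,1}→1  {1,5}→2  {1,6}→2  {4,6}→1  {5,6}→2
  3 left: {0,1,5}→3  {0,1,6}→3  {1,4,6}→3  {1,5,6}→6  {4,5,6}→3
  4 left: {0,1,4,6}→6  {0,1,5,6}→12  {1,4,5,6}→12  {3,4,5,6}→3
  5 left: {0,1,4,5,6}→30  {1,3,4,5,6}→15  {2,3,4,5,6}→3
  placing 0:e first → 18 extensions
  placing 2:b first → 45 extensions
total linear extensions = 63

63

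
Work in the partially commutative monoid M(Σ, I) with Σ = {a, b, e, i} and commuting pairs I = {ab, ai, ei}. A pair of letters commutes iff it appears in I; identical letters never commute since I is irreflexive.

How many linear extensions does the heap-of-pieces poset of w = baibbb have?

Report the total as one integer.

6

#0=b has no predecessor
#1=a has no predecessor
#2=i depends on [0:b]
#3=b depends on [2:i]
#4=b depends on [3:b]
#5=b depends on [4:b]
sources: [0:b, 1:a]
N(rest) = Σ N(rest − s) over sources s of rest; N(one piece) = 1:
  size 1 → [1]=1  [5]=1
  size 2 → [1,5]=2  [4,5]=1
  size 3 → [1,4,5]=3  [3,4,5]=1
  size 4 → [1,3,4,5]=4  [2,3,4,5]=1
  first=0(b) contributes 5
  first=1(a) contributes 1
|[w]| = 6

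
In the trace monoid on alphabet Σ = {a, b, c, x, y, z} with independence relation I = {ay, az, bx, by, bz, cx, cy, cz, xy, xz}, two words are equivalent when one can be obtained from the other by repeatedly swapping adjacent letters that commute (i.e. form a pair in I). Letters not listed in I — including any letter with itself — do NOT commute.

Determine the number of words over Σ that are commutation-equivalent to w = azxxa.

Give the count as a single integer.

#0=a has no predecessor
#1=z has no predecessor
#2=x depends on [0:a]
#3=x depends on [2:x]
#4=a depends on [3:x]
sources: [0:a, 1:z]
N(rest) = Σ N(rest − s) over sources s of rest; N(one piece) = 1:
  size 1 → [1]=1  [4]=1
  size 2 → [1,4]=2  [3,4]=1
  size 3 → [1,3,4]=3  [2,3,4]=1
  first=0(a) contributes 4
  first=1(z) contributes 1
|[w]| = 5

5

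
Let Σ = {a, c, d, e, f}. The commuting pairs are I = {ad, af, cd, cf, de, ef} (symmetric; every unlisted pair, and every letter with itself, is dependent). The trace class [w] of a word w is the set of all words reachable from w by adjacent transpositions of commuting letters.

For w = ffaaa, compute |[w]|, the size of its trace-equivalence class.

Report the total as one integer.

10

piece 0:f — minimal
piece 1:f rests on {0:f}
piece 2:a — minimal
piece 3:a rests on {2:a}
piece 4:a rests on {3:a}
minimal pieces: {0:f, 2:a}
ways to finish when only these pieces remain (= sum over removing one remaining piece with nothing left below it):
  1 left: {1}→1  {4}→1
  2 left: {0,1}→1  {1,4}→2  {3,4}→1
  3 left: {0,1,4}→3  {1,3,4}→3  {2,3,4}→1
  placing 0:f first → 4 extensions
  placing 2:a first → 6 extensions
total linear extensions = 10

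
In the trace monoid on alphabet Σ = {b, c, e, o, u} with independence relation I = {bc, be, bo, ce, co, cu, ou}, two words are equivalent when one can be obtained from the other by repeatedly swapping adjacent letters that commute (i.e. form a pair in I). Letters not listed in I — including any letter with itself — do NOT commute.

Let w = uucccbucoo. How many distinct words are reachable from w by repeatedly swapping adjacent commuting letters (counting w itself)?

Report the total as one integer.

3150

drop 0:u onto floor
drop 1:u onto {0:u}
drop 2:c onto floor
drop 3:c onto {2:c}
drop 4:c onto {3:c}
drop 5:b onto {1:u}
drop 6:u onto {5:b}
drop 7:c onto {4:c}
drop 8:o onto floor
drop 9:o onto {8:o}
ground layer = {0:u, 2:c, 8:o}
drop-orders for the pieces not yet dropped (sum over which currently-grounded one goes next):
  1 to go: {6} 1  {7} 1  {9} 1
  2 to go: {4,7} 1  {5,6} 1  {6,7} 2  {6,9} 2  {7,9} 2  {8,9} 1
  3 to go: {1,5,6} 1  {3,4,7} 1  {4,6,7} 3  {4,7,9} 3  {5,6,7} 3  {5,6,9} 3  {6,7,9} 6  {6,8,9} 3  {7,8,9} 3
  4 to go: {0,1,5,6} 1  {1,5,6,7} 4  {1,5,6,9} 4  {2,3,4,7} 1  {3,4,6,7} 4  {3,4,7,9} 4  {4,5,6,7} 6  {4,6,7,9} 12  {4,7,8,9} 6  {5,6,7,9} 12  {5,6,8,9} 6  {6,7,8,9} 12
  5 to go: {0,1,5,6,7} 5  {0,1,5,6,9} 5  {1,4,5,6,7} 10  {1,5,6,7,9} 20  {1,5,6,8,9} 10  {2,3,4,6,7} 5  {2,3,4,7,9} 5  {3,4,5,6,7} 10  {3,4,6,7,9} 20  {3,4,7,8,9} 10  {4,5,6,7,9} 30  {4,6,7,8,9} 30  {5,6,7,8,9} 30
  6 to go: {0,1,4,5,6,7} 15  {0,1,5,6,7,9} 30  {0,1,5,6,8,9} 15  {1,3,4,5,6,7} 20  {1,4,5,6,7,9} 60  {1,5,6,7,8,9} 60  {2,3,4,5,6,7} 15  {2,3,4,6,7,9} 30  {2,3,4,7,8,9} 15  {3,4,5,6,7,9} 60  {3,4,6,7,8,9} 60  {4,5,6,7,8,9} 90
  7 to go: {0,1,3,4,5,6,7} 35  {0,1,4,5,6,7,9} 105  {0,1,5,6,7,8,9} 105  {1,2,3,4,5,6,7} 35  {1,3,4,5,6,7,9} 140  {1,4,5,6,7,8,9} 210  {2,3,4,5,6,7,9} 105  {2,3,4,6,7,8,9} 105  {3,4,5,6,7,8,9} 210
  8 to go: {0,1,2,3,4,5,6,7} 70  {0,1,3,4,5,6,7,9} 280  {0,1,4,5,6,7,8,9} 420  {1,2,3,4,5,6,7,9} 280  {1,3,4,5,6,7,8,9} 560  {2,3,4,5,6,7,8,9} 420
  if 0:u drops first: 1260 orders
  if 2:c drops first: 1260 orders
  if 8:o drops first: 630 orders
heap linearizations: 3150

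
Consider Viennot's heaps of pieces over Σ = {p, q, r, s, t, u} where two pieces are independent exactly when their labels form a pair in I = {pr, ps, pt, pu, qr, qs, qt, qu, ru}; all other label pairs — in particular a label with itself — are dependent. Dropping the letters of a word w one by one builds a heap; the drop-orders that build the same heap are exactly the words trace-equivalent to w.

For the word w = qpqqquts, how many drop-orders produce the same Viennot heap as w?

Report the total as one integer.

56

0(q) covers ∅
1(p) covers 0:q
2(q) covers 1:p
3(q) covers 2:q
4(q) covers 3:q
5(u) covers ∅
6(t) covers 5:u
7(s) covers 6:t
floor of heap: 0:q, 5:u
completions by unplaced set U, small U first (add the entries for U minus each lowest piece of U):
  |U|=1: {4}:1  {7}:1
  |U|=2: {3,4}:1  {4,7}:2  {6,7}:1
  |U|=3: {2,3,4}:1  {3,4,7}:3  {4,6,7}:3  {5,6,7}:1
  |U|=4: {1,2,3,4}:1  {2,3,4,7}:4  {3,4,6,7}:6  {4,5,6,7}:4
  |U|=5: {0,1,2,3,4}:1  {1,2,3,4,7}:5  {2,3,4,6,7}:10  {3,4,5,6,7}:10
  |U|=6: {0,1,2,3,4,7}:6  {1,2,3,4,6,7}:15  {2,3,4,5,6,7}:20
  start at 0(q): 35
  start at 5(u): 21
sum over floor = 56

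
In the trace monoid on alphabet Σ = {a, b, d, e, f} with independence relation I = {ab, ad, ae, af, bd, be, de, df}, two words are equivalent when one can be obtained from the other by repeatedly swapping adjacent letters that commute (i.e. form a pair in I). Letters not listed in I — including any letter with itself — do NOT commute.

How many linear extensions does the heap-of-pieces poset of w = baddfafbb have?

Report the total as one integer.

0(b) covers ∅
1(a) covers ∅
2(d) covers ∅
3(d) covers 2:d
4(f) covers 0:b
5(a) covers 1:a
6(f) covers 4:f
7(b) covers 6:f
8(b) covers 7:b
floor of heap: 0:b, 1:a, 2:d
completions by unplaced set U, small U first (add the entries for U minus each lowest piece of U):
  |U|=1: {3}:1  {5}:1  {8}:1
  |U|=2: {1,5}:1  {2,3}:1  {3,5}:2  {3,8}:2  {5,8}:2  {7,8}:1
  |U|=3: {1,3,5}:3  {1,5,8}:3  {2,3,5}:3  {2,3,8}:3  {3,5,8}:6  {3,7,8}:3  {5,7,8}:3  {6,7,8}:1
  |U|=4: {1,2,3,5}:6  {1,3,5,8}:12  {1,5,7,8}:6  {2,3,5,8}:12  {2,3,7,8}:6  {3,5,7,8}:12  {3,6,7,8}:4  {4,6,7,8}:1  {5,6,7,8}:4
  |U|=5: {0,4,6,7,8}:1  {1,2,3,5,8}:30  {1,3,5,7,8}:30  {1,5,6,7,8}:10  {2,3,5,7,8}:30  {2,3,6,7,8}:10  {3,4,6,7,8}:5  {3,5,6,7,8}:20  {4,5,6,7,8}:5
  |U|=6: {0,3,4,6,7,8}:6  {0,4,5,6,7,8}:6  {1,2,3,5,7,8}:90  {1,3,5,6,7,8}:60  {1,4,5,6,7,8}:15  {2,3,4,6,7,8}:15  {2,3,5,6,7,8}:60  {3,4,5,6,7,8}:30
  |U|=7: {0,1,4,5,6,7,8}:21  {0,2,3,4,6,7,8}:21  {0,3,4,5,6,7,8}:42  {1,2,3,5,6,7,8}:210  {1,3,4,5,6,7,8}:105  {2,3,4,5,6,7,8}:105
  start at 0(b): 420
  start at 1(a): 168
  start at 2(d): 168
sum over floor = 756

756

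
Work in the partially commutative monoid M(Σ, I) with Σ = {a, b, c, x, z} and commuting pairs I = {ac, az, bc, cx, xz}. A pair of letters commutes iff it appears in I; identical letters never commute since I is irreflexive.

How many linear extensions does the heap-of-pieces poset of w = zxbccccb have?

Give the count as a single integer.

0(z) covers ∅
1(x) covers ∅
2(b) covers 0:z, 1:x
3(c) covers 0:z
4(c) covers 3:c
5(c) covers 4:c
6(c) covers 5:c
7(b) covers 2:b
floor of heap: 0:z, 1:x
completions by unplaced set U, small U first (add the entries for U minus each lowest piece of U):
  |U|=1: {6}:1  {7}:1
  |U|=2: {2,7}:1  {5,6}:1  {6,7}:2
  |U|=3: {1,2,7}:1  {2,6,7}:3  {4,5,6}:1  {5,6,7}:3
  |U|=4: {1,2,6,7}:4  {2,5,6,7}:6  {3,4,5,6}:1  {4,5,6,7}:4
  |U|=5: {1,2,5,6,7}:10  {2,4,5,6,7}:10  {3,4,5,6,7}:5
  |U|=6: {1,2,4,5,6,7}:20  {2,3,4,5,6,7}:15
  start at 0(z): 35
  start at 1(x): 15
sum over floor = 50

50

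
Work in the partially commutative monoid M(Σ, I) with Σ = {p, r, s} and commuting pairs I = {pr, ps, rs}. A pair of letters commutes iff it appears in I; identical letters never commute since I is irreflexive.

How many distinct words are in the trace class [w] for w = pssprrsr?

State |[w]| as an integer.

560

drop 0:p onto floor
drop 1:s onto floor
drop 2:s onto {1:s}
drop 3:p onto {0:p}
drop 4:r onto floor
drop 5:r onto {4:r}
drop 6:s onto {2:s}
drop 7:r onto {5:r}
ground layer = {0:p, 1:s, 4:r}
drop-orders for the pieces not yet dropped (sum over which currently-grounded one goes next):
  1 to go: {3} 1  {6} 1  {7} 1
  2 to go: {0,3} 1  {2,6} 1  {3,6} 2  {3,7} 2  {5,7} 1  {6,7} 2
  3 to go: {0,3,6} 3  {0,3,7} 3  {1,2,6} 1  {2,3,6} 3  {2,6,7} 3  {3,5,7} 3  {3,6,7} 6  {4,5,7} 1  {5,6,7} 3
  4 to go: {0,2,3,6} 6  {0,3,5,7} 6  {0,3,6,7} 12  {1,2,3,6} 4  {1,2,6,7} 4  {2,3,6,7} 12  {2,5,6,7} 6  {3,4,5,7} 4  {3,5,6,7} 12  {4,5,6,7} 4
  5 to go: {0,1,2,3,6} 10  {0,2,3,6,7} 30  {0,3,4,5,7} 10  {0,3,5,6,7} 30  {1,2,3,6,7} 20  {1,2,5,6,7} 10  {2,3,5,6,7} 30  {2,4,5,6,7} 10  {3,4,5,6,7} 20
  6 to go: {0,1,2,3,6,7} 60  {0,2,3,5,6,7} 90  {0,3,4,5,6,7} 60  {1,2,3,5,6,7} 60  {1,2,4,5,6,7} 20  {2,3,4,5,6,7} 60
  if 0:p drops first: 140 orders
  if 1:s drops first: 210 orders
  if 4:r drops first: 210 orders
heap linearizations: 560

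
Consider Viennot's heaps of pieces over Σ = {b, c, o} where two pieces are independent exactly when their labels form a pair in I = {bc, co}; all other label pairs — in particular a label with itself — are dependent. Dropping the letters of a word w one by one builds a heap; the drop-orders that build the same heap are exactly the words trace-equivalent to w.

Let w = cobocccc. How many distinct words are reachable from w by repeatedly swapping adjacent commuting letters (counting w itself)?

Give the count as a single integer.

56

0(c) covers ∅
1(o) covers ∅
2(b) covers 1:o
3(o) covers 2:b
4(c) covers 0:c
5(c) covers 4:c
6(c) covers 5:c
7(c) covers 6:c
floor of heap: 0:c, 1:o
completions by unplaced set U, small U first (add the entries for U minus each lowest piece of U):
  |U|=1: {3}:1  {7}:1
  |U|=2: {2,3}:1  {3,7}:2  {6,7}:1
  |U|=3: {1,2,3}:1  {2,3,7}:3  {3,6,7}:3  {5,6,7}:1
  |U|=4: {1,2,3,7}:4  {2,3,6,7}:6  {3,5,6,7}:4  {4,5,6,7}:1
  |U|=5: {0,4,5,6,7}:1  {1,2,3,6,7}:10  {2,3,5,6,7}:10  {3,4,5,6,7}:5
  |U|=6: {0,3,4,5,6,7}:6  {1,2,3,5,6,7}:20  {2,3,4,5,6,7}:15
  start at 0(c): 35
  start at 1(o): 21
sum over floor = 56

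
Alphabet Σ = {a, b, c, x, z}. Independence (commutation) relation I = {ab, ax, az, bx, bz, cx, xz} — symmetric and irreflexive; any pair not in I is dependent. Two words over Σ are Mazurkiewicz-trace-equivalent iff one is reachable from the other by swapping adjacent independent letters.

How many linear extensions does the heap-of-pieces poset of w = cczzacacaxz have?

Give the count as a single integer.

66

piece 0:c — minimal
piece 1:c rests on {0:c}
piece 2:z rests on {1:c}
piece 3:z rests on {2:z}
piece 4:a rests on {1:c}
piece 5:c rests on {3:z, 4:a}
piece 6:a rests on {5:c}
piece 7:c rests on {6:a}
piece 8:a rests on {7:c}
piece 9:x — minimal
piece 10:z rests on {7:c}
minimal pieces: {0:c, 9:x}
ways to finish when only these pieces remain (= sum over removing one remaining piece with nothing left below it):
  1 left: {8}→1  {9}→1  {10}→1
  2 left: {8,9}→2  {8,10}→2  {9,10}→2
  3 left: {7,8,10}→2  {8,9,10}→6
  4 left: {6,7,8,10}→2  {7,8,9,10}→8
  5 left: {5,6,7,8,10}→2  {6,7,8,9,10}→10
  6 left: {3,5,6,7,8,10}→2  {4,5,6,7,8,10}→2  {5,6,7,8,9,10}→12
  7 left: {2,3,5,6,7,8,10}→2  {3,4,5,6,7,8,10}→4  {3,5,6,7,8,9,10}→14  {4,5,6,7,8,9,10}→14
  8 left: {2,3,4,5,6,7,8,10}→6  {2,3,5,6,7,8,9,10}→16  {3,4,5,6,7,8,9,10}→32
  9 left: {1,2,3,4,5,6,7,8,10}→6  {2,3,4,5,6,7,8,9,10}→54
  placing 0:c first → 60 extensions
  placing 9:x first → 6 extensions
total linear extensions = 66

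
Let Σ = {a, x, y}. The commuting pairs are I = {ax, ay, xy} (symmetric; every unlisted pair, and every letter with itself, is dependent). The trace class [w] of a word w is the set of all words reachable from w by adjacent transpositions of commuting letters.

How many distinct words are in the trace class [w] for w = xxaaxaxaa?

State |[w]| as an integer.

0(x) covers ∅
1(x) covers 0:x
2(a) covers ∅
3(a) covers 2:a
4(x) covers 1:x
5(a) covers 3:a
6(x) covers 4:x
7(a) covers 5:a
8(a) covers 7:a
floor of heap: 0:x, 2:a
completions by unplaced set U, small U first (add the entries for U minus each lowest piece of U):
  |U|=1: {6}:1  {8}:1
  |U|=2: {4,6}:1  {6,8}:2  {7,8}:1
  |U|=3: {1,4,6}:1  {4,6,8}:3  {5,7,8}:1  {6,7,8}:3
  |U|=4: {0,1,4,6}:1  {1,4,6,8}:4  {3,5,7,8}:1  {4,6,7,8}:6  {5,6,7,8}:4
  |U|=5: {0,1,4,6,8}:5  {1,4,6,7,8}:10  {2,3,5,7,8}:1  {3,5,6,7,8}:5  {4,5,6,7,8}:10
  |U|=6: {0,1,4,6,7,8}:15  {1,4,5,6,7,8}:20  {2,3,5,6,7,8}:6  {3,4,5,6,7,8}:15
  |U|=7: {0,1,4,5,6,7,8}:35  {1,3,4,5,6,7,8}:35  {2,3,4,5,6,7,8}:21
  start at 0(x): 56
  start at 2(a): 70
sum over floor = 126

126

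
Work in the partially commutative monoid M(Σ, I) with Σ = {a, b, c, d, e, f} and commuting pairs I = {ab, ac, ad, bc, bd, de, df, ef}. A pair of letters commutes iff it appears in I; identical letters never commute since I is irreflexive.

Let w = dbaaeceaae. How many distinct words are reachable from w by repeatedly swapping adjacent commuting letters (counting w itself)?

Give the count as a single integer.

#0=d has no predecessor
#1=b has no predecessor
#2=a has no predecessor
#3=a depends on [2:a]
#4=e depends on [1:b, 3:a]
#5=c depends on [0:d, 4:e]
#6=e depends on [5:c]
#7=a depends on [6:e]
#8=a depends on [7:a]
#9=e depends on [8:a]
sources: [0:d, 1:b, 2:a]
N(rest) = Σ N(rest − s) over sources s of rest; N(one piece) = 1:
  size 1 → [9]=1
  size 2 → [8,9]=1
  size 3 → [7,8,9]=1
  size 4 → [6,7,8,9]=1
  size 5 → [5,6,7,8,9]=1
  size 6 → [0,5,6,7,8,9]=1  [4,5,6,7,8,9]=1
  size 7 → [0,4,5,6,7,8,9]=2  [1,4,5,6,7,8,9]=1  [3,4,5,6,7,8,9]=1
  size 8 → [0,1,4,5,6,7,8,9]=3  [0,3,4,5,6,7,8,9]=3  [1,3,4,5,6,7,8,9]=2  [2,3,4,5,6,7,8,9]=1
  first=0(d) contributes 3
  first=1(b) contributes 4
  first=2(a) contributes 8
|[w]| = 15

15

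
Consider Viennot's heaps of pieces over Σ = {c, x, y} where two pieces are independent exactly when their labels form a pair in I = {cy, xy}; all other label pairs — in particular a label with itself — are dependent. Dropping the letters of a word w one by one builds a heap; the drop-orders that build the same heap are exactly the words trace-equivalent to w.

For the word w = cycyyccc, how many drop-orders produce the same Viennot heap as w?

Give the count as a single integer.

56

0(c) covers ∅
1(y) covers ∅
2(c) covers 0:c
3(y) covers 1:y
4(y) covers 3:y
5(c) covers 2:c
6(c) covers 5:c
7(c) covers 6:c
floor of heap: 0:c, 1:y
completions by unplaced set U, small U first (add the entries for U minus each lowest piece of U):
  |U|=1: {4}:1  {7}:1
  |U|=2: {3,4}:1  {4,7}:2  {6,7}:1
  |U|=3: {1,3,4}:1  {3,4,7}:3  {4,6,7}:3  {5,6,7}:1
  |U|=4: {1,3,4,7}:4  {2,5,6,7}:1  {3,4,6,7}:6  {4,5,6,7}:4
  |U|=5: {0,2,5,6,7}:1  {1,3,4,6,7}:10  {2,4,5,6,7}:5  {3,4,5,6,7}:10
  |U|=6: {0,2,4,5,6,7}:6  {1,3,4,5,6,7}:20  {2,3,4,5,6,7}:15
  start at 0(c): 35
  start at 1(y): 21
sum over floor = 56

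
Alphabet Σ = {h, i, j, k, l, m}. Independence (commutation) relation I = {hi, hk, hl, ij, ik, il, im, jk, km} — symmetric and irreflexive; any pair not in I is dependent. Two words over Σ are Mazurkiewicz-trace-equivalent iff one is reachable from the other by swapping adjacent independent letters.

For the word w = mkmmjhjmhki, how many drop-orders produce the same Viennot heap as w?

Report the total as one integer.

495

0(m) covers ∅
1(k) covers ∅
2(m) covers 0:m
3(m) covers 2:m
4(j) covers 3:m
5(h) covers 4:j
6(j) covers 5:h
7(m) covers 6:j
8(h) covers 7:m
9(k) covers 1:k
10(i) covers ∅
floor of heap: 0:m, 1:k, 10:i
completions by unplaced set U, small U first (add the entries for U minus each lowest piece of U):
  |U|=1: {8}:1  {9}:1  {10}:1
  |U|=2: {1,9}:1  {7,8}:1  {8,9}:2  {8,10}:2  {9,10}:2
  |U|=3: {1,8,9}:3  {1,9,10}:3  {6,7,8}:1  {7,8,9}:3  {7,8,10}:3  {8,9,10}:6
  |U|=4: {1,7,8,9}:6  {1,8,9,10}:12  {5,6,7,8}:1  {6,7,8,9}:4  {6,7,8,10}:4  {7,8,9,10}:12
  |U|=5: {1,6,7,8,9}:10  {1,7,8,9,10}:30  {4,5,6,7,8}:1  {5,6,7,8,9}:5  {5,6,7,8,10}:5  {6,7,8,9,10}:20
  |U|=6: {1,5,6,7,8,9}:15  {1,6,7,8,9,10}:60  {3,4,5,6,7,8}:1  {4,5,6,7,8,9}:6  {4,5,6,7,8,10}:6  {5,6,7,8,9,10}:30
  |U|=7: {1,4,5,6,7,8,9}:21  {1,5,6,7,8,9,10}:105  {2,3,4,5,6,7,8}:1  {3,4,5,6,7,8,9}:7  {3,4,5,6,7,8,10}:7  {4,5,6,7,8,9,10}:42
  |U|=8: {0,2,3,4,5,6,7,8}:1  {1,3,4,5,6,7,8,9}:28  {1,4,5,6,7,8,9,10}:168  {2,3,4,5,6,7,8,9}:8  {2,3,4,5,6,7,8,10}:8  {3,4,5,6,7,8,9,10}:56
  |U|=9: {0,2,3,4,5,6,7,8,9}:9  {0,2,3,4,5,6,7,8,10}:9  {1,2,3,4,5,6,7,8,9}:36  {1,3,4,5,6,7,8,9,10}:252  {2,3,4,5,6,7,8,9,10}:72
  start at 0(m): 360
  start at 1(k): 90
  start at 10(i): 45
sum over floor = 495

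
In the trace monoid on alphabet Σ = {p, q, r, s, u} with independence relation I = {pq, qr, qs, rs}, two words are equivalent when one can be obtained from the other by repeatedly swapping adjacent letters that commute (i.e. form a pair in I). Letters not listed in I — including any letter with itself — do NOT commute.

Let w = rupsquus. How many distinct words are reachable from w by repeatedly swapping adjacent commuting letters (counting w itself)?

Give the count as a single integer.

piece 0:r — minimal
piece 1:u rests on {0:r}
piece 2:p rests on {1:u}
piece 3:s rests on {2:p}
piece 4:q rests on {1:u}
piece 5:u rests on {3:s, 4:q}
piece 6:u rests on {5:u}
piece 7:s rests on {6:u}
minimal pieces: {0:r}
ways to finish when only these pieces remain (= sum over removing one remaining piece with nothing left below it):
  1 left: {7}→1
  2 left: {6,7}→1
  3 left: {5,6,7}→1
  4 left: {3,5,6,7}→1  {4,5,6,7}→1
  5 left: {2,3,5,6,7}→1  {3,4,5,6,7}→2
  6 left: {2,3,4,5,6,7}→3
  placing 0:r first → 3 extensions

3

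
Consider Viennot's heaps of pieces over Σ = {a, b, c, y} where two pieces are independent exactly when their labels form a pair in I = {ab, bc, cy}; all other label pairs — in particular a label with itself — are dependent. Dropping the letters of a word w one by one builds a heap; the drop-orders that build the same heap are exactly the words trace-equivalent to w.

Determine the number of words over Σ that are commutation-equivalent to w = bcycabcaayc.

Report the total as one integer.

0(b) covers ∅
1(c) covers ∅
2(y) covers 0:b
3(c) covers 1:c
4(a) covers 2:y, 3:c
5(b) covers 2:y
6(c) covers 4:a
7(a) covers 6:c
8(a) covers 7:a
9(y) covers 5:b, 8:a
10(c) covers 8:a
floor of heap: 0:b, 1:c
completions by unplaced set U, small U first (add the entries for U minus each lowest piece of U):
  |U|=1: {9}:1  {10}:1
  |U|=2: {5,9}:1  {9,10}:2
  |U|=3: {5,9,10}:3  {8,9,10}:2
  |U|=4: {5,8,9,10}:5  {7,8,9,10}:2
  |U|=5: {5,7,8,9,10}:7  {6,7,8,9,10}:2
  |U|=6: {4,6,7,8,9,10}:2  {5,6,7,8,9,10}:9
  |U|=7: {3,4,6,7,8,9,10}:2  {4,5,6,7,8,9,10}:11
  |U|=8: {1,3,4,6,7,8,9,10}:2  {2,4,5,6,7,8,9,10}:11  {3,4,5,6,7,8,9,10}:13
  |U|=9: {0,2,4,5,6,7,8,9,10}:11  {1,3,4,5,6,7,8,9,10}:15  {2,3,4,5,6,7,8,9,10}:24
  start at 0(b): 39
  start at 1(c): 35
sum over floor = 74

74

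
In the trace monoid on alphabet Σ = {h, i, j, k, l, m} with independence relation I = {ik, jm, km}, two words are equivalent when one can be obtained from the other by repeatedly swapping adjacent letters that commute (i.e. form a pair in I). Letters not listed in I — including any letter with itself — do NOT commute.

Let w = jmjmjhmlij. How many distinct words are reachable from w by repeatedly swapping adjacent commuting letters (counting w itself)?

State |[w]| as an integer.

0(j) covers ∅
1(m) covers ∅
2(j) covers 0:j
3(m) covers 1:m
4(j) covers 2:j
5(h) covers 3:m, 4:j
6(m) covers 5:h
7(l) covers 6:m
8(i) covers 7:l
9(j) covers 8:i
floor of heap: 0:j, 1:m
completions by unplaced set U, small U first (add the entries for U minus each lowest piece of U):
  |U|=1: {9}:1
  |U|=2: {8,9}:1
  |U|=3: {7,8,9}:1
  |U|=4: {6,7,8,9}:1
  |U|=5: {5,6,7,8,9}:1
  |U|=6: {3,5,6,7,8,9}:1  {4,5,6,7,8,9}:1
  |U|=7: {1,3,5,6,7,8,9}:1  {2,4,5,6,7,8,9}:1  {3,4,5,6,7,8,9}:2
  |U|=8: {0,2,4,5,6,7,8,9}:1  {1,3,4,5,6,7,8,9}:3  {2,3,4,5,6,7,8,9}:3
  start at 0(j): 6
  start at 1(m): 4
sum over floor = 10

10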